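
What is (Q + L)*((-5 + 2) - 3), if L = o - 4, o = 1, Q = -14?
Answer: 102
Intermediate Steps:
L = -3 (L = 1 - 4 = -3)
(Q + L)*((-5 + 2) - 3) = (-14 - 3)*((-5 + 2) - 3) = -17*(-3 - 3) = -17*(-6) = 102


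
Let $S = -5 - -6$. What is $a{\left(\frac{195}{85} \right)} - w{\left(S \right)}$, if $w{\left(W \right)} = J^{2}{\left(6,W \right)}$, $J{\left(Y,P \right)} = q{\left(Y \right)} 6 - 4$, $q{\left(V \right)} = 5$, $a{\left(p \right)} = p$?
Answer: $- \frac{11453}{17} \approx -673.71$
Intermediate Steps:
$S = 1$ ($S = -5 + 6 = 1$)
$J{\left(Y,P \right)} = 26$ ($J{\left(Y,P \right)} = 5 \cdot 6 - 4 = 30 - 4 = 26$)
$w{\left(W \right)} = 676$ ($w{\left(W \right)} = 26^{2} = 676$)
$a{\left(\frac{195}{85} \right)} - w{\left(S \right)} = \frac{195}{85} - 676 = 195 \cdot \frac{1}{85} - 676 = \frac{39}{17} - 676 = - \frac{11453}{17}$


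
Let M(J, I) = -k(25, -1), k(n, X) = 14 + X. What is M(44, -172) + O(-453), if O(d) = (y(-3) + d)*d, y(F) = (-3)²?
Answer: 201119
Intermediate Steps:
y(F) = 9
O(d) = d*(9 + d) (O(d) = (9 + d)*d = d*(9 + d))
M(J, I) = -13 (M(J, I) = -(14 - 1) = -1*13 = -13)
M(44, -172) + O(-453) = -13 - 453*(9 - 453) = -13 - 453*(-444) = -13 + 201132 = 201119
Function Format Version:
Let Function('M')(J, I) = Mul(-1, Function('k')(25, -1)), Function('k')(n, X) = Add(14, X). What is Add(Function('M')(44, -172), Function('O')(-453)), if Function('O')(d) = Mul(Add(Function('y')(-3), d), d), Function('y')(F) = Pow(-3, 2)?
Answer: 201119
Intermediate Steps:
Function('y')(F) = 9
Function('O')(d) = Mul(d, Add(9, d)) (Function('O')(d) = Mul(Add(9, d), d) = Mul(d, Add(9, d)))
Function('M')(J, I) = -13 (Function('M')(J, I) = Mul(-1, Add(14, -1)) = Mul(-1, 13) = -13)
Add(Function('M')(44, -172), Function('O')(-453)) = Add(-13, Mul(-453, Add(9, -453))) = Add(-13, Mul(-453, -444)) = Add(-13, 201132) = 201119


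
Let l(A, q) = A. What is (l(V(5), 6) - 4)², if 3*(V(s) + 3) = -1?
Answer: 484/9 ≈ 53.778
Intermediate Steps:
V(s) = -10/3 (V(s) = -3 + (⅓)*(-1) = -3 - ⅓ = -10/3)
(l(V(5), 6) - 4)² = (-10/3 - 4)² = (-22/3)² = 484/9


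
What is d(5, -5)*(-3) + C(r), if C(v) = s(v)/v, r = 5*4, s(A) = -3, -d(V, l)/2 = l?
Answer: -603/20 ≈ -30.150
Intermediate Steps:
d(V, l) = -2*l
r = 20
C(v) = -3/v
d(5, -5)*(-3) + C(r) = -2*(-5)*(-3) - 3/20 = 10*(-3) - 3*1/20 = -30 - 3/20 = -603/20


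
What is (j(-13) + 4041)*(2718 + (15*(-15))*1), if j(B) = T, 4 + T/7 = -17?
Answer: 9707742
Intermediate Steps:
T = -147 (T = -28 + 7*(-17) = -28 - 119 = -147)
j(B) = -147
(j(-13) + 4041)*(2718 + (15*(-15))*1) = (-147 + 4041)*(2718 + (15*(-15))*1) = 3894*(2718 - 225*1) = 3894*(2718 - 225) = 3894*2493 = 9707742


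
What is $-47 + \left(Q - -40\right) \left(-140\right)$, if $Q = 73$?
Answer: $-15867$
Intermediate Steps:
$-47 + \left(Q - -40\right) \left(-140\right) = -47 + \left(73 - -40\right) \left(-140\right) = -47 + \left(73 + 40\right) \left(-140\right) = -47 + 113 \left(-140\right) = -47 - 15820 = -15867$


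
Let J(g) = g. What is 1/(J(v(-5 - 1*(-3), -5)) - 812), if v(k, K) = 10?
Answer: -1/802 ≈ -0.0012469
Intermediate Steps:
1/(J(v(-5 - 1*(-3), -5)) - 812) = 1/(10 - 812) = 1/(-802) = -1/802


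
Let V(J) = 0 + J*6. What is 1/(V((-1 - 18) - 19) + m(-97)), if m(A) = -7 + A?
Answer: -1/332 ≈ -0.0030120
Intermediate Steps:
V(J) = 6*J (V(J) = 0 + 6*J = 6*J)
1/(V((-1 - 18) - 19) + m(-97)) = 1/(6*((-1 - 18) - 19) + (-7 - 97)) = 1/(6*(-19 - 19) - 104) = 1/(6*(-38) - 104) = 1/(-228 - 104) = 1/(-332) = -1/332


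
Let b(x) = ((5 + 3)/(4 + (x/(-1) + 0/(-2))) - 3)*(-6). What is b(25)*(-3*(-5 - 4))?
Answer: 3834/7 ≈ 547.71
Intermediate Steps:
b(x) = 18 - 48/(4 - x) (b(x) = (8/(4 + (x*(-1) + 0*(-1/2))) - 3)*(-6) = (8/(4 + (-x + 0)) - 3)*(-6) = (8/(4 - x) - 3)*(-6) = (-3 + 8/(4 - x))*(-6) = 18 - 48/(4 - x))
b(25)*(-3*(-5 - 4)) = (6*(-4 + 3*25)/(-4 + 25))*(-3*(-5 - 4)) = (6*(-4 + 75)/21)*(-3*(-9)) = (6*(1/21)*71)*27 = (142/7)*27 = 3834/7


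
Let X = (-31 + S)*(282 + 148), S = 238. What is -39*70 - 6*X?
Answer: -536790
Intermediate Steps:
X = 89010 (X = (-31 + 238)*(282 + 148) = 207*430 = 89010)
-39*70 - 6*X = -39*70 - 6*89010 = -2730 - 1*534060 = -2730 - 534060 = -536790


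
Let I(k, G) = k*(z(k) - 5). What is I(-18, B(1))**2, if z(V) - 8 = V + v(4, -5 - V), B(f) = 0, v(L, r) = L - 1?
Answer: 46656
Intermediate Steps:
v(L, r) = -1 + L
z(V) = 11 + V (z(V) = 8 + (V + (-1 + 4)) = 8 + (V + 3) = 8 + (3 + V) = 11 + V)
I(k, G) = k*(6 + k) (I(k, G) = k*((11 + k) - 5) = k*(6 + k))
I(-18, B(1))**2 = (-18*(6 - 18))**2 = (-18*(-12))**2 = 216**2 = 46656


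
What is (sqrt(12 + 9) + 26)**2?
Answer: (26 + sqrt(21))**2 ≈ 935.29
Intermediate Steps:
(sqrt(12 + 9) + 26)**2 = (sqrt(21) + 26)**2 = (26 + sqrt(21))**2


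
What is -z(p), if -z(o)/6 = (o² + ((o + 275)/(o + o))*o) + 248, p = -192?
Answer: 222921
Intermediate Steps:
z(o) = -2313 - 6*o² - 3*o (z(o) = -6*((o² + ((o + 275)/(o + o))*o) + 248) = -6*((o² + ((275 + o)/((2*o)))*o) + 248) = -6*((o² + ((275 + o)*(1/(2*o)))*o) + 248) = -6*((o² + ((275 + o)/(2*o))*o) + 248) = -6*((o² + (275/2 + o/2)) + 248) = -6*((275/2 + o² + o/2) + 248) = -6*(771/2 + o² + o/2) = -2313 - 6*o² - 3*o)
-z(p) = -(-2313 - 6*(-192)² - 3*(-192)) = -(-2313 - 6*36864 + 576) = -(-2313 - 221184 + 576) = -1*(-222921) = 222921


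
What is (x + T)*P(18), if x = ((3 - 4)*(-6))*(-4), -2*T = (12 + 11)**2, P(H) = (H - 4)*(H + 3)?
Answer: -84819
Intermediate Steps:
P(H) = (-4 + H)*(3 + H)
T = -529/2 (T = -(12 + 11)**2/2 = -1/2*23**2 = -1/2*529 = -529/2 ≈ -264.50)
x = -24 (x = -1*(-6)*(-4) = 6*(-4) = -24)
(x + T)*P(18) = (-24 - 529/2)*(-12 + 18**2 - 1*18) = -577*(-12 + 324 - 18)/2 = -577/2*294 = -84819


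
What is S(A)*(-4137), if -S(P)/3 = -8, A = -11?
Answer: -99288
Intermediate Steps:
S(P) = 24 (S(P) = -3*(-8) = 24)
S(A)*(-4137) = 24*(-4137) = -99288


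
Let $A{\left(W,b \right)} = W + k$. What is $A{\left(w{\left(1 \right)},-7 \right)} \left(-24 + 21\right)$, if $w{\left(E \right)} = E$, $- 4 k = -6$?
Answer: $- \frac{15}{2} \approx -7.5$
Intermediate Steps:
$k = \frac{3}{2}$ ($k = \left(- \frac{1}{4}\right) \left(-6\right) = \frac{3}{2} \approx 1.5$)
$A{\left(W,b \right)} = \frac{3}{2} + W$ ($A{\left(W,b \right)} = W + \frac{3}{2} = \frac{3}{2} + W$)
$A{\left(w{\left(1 \right)},-7 \right)} \left(-24 + 21\right) = \left(\frac{3}{2} + 1\right) \left(-24 + 21\right) = \frac{5}{2} \left(-3\right) = - \frac{15}{2}$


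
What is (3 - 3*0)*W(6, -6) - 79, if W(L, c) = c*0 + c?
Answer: -97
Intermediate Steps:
W(L, c) = c (W(L, c) = 0 + c = c)
(3 - 3*0)*W(6, -6) - 79 = (3 - 3*0)*(-6) - 79 = (3 + 0)*(-6) - 79 = 3*(-6) - 79 = -18 - 79 = -97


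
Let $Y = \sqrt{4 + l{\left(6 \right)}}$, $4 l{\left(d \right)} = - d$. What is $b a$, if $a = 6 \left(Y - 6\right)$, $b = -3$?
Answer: $108 - 9 \sqrt{10} \approx 79.54$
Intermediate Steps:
$l{\left(d \right)} = - \frac{d}{4}$ ($l{\left(d \right)} = \frac{\left(-1\right) d}{4} = - \frac{d}{4}$)
$Y = \frac{\sqrt{10}}{2}$ ($Y = \sqrt{4 - \frac{3}{2}} = \sqrt{\frac{5}{2}} = \frac{\sqrt{10}}{2} \approx 1.5811$)
$a = -36 + 3 \sqrt{10}$ ($a = 6 \left(\frac{\sqrt{10}}{2} - 6\right) = 6 \left(-6 + \frac{\sqrt{10}}{2}\right) = -36 + 3 \sqrt{10} \approx -26.513$)
$b a = - 3 \left(-36 + 3 \sqrt{10}\right) = 108 - 9 \sqrt{10}$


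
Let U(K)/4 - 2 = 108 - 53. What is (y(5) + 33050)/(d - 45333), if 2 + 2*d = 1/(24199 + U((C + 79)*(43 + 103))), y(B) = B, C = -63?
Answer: -322973794/442949447 ≈ -0.72914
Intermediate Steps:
U(K) = 228 (U(K) = 8 + 4*(108 - 53) = 8 + 4*55 = 8 + 220 = 228)
d = -48853/48854 (d = -1 + 1/(2*(24199 + 228)) = -1 + (½)/24427 = -1 + (½)*(1/24427) = -1 + 1/48854 = -48853/48854 ≈ -0.99998)
(y(5) + 33050)/(d - 45333) = (5 + 33050)/(-48853/48854 - 45333) = 33055/(-2214747235/48854) = 33055*(-48854/2214747235) = -322973794/442949447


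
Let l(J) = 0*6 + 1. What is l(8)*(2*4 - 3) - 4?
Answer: 1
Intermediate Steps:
l(J) = 1 (l(J) = 0 + 1 = 1)
l(8)*(2*4 - 3) - 4 = 1*(2*4 - 3) - 4 = 1*(8 - 3) - 4 = 1*5 - 4 = 5 - 4 = 1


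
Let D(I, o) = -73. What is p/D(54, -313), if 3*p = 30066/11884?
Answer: -5011/433766 ≈ -0.011552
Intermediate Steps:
p = 5011/5942 (p = (30066/11884)/3 = (30066*(1/11884))/3 = (⅓)*(15033/5942) = 5011/5942 ≈ 0.84332)
p/D(54, -313) = (5011/5942)/(-73) = (5011/5942)*(-1/73) = -5011/433766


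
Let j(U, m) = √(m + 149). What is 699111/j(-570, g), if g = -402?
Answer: -699111*I*√253/253 ≈ -43953.0*I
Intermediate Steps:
j(U, m) = √(149 + m)
699111/j(-570, g) = 699111/(√(149 - 402)) = 699111/(√(-253)) = 699111/((I*√253)) = 699111*(-I*√253/253) = -699111*I*√253/253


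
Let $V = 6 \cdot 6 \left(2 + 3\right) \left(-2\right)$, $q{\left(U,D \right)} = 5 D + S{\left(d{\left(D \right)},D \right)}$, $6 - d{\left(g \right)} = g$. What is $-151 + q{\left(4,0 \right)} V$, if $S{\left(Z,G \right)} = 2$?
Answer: $-871$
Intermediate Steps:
$d{\left(g \right)} = 6 - g$
$q{\left(U,D \right)} = 2 + 5 D$ ($q{\left(U,D \right)} = 5 D + 2 = 2 + 5 D$)
$V = -360$ ($V = 6 \cdot 6 \cdot 5 \left(-2\right) = 6 \cdot 30 \left(-2\right) = 180 \left(-2\right) = -360$)
$-151 + q{\left(4,0 \right)} V = -151 + \left(2 + 5 \cdot 0\right) \left(-360\right) = -151 + \left(2 + 0\right) \left(-360\right) = -151 + 2 \left(-360\right) = -151 - 720 = -871$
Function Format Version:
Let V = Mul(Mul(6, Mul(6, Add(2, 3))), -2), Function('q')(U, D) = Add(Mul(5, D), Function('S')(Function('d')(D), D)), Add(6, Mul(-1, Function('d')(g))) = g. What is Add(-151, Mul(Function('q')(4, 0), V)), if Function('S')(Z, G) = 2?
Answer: -871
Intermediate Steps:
Function('d')(g) = Add(6, Mul(-1, g))
Function('q')(U, D) = Add(2, Mul(5, D)) (Function('q')(U, D) = Add(Mul(5, D), 2) = Add(2, Mul(5, D)))
V = -360 (V = Mul(Mul(6, Mul(6, 5)), -2) = Mul(Mul(6, 30), -2) = Mul(180, -2) = -360)
Add(-151, Mul(Function('q')(4, 0), V)) = Add(-151, Mul(Add(2, Mul(5, 0)), -360)) = Add(-151, Mul(Add(2, 0), -360)) = Add(-151, Mul(2, -360)) = Add(-151, -720) = -871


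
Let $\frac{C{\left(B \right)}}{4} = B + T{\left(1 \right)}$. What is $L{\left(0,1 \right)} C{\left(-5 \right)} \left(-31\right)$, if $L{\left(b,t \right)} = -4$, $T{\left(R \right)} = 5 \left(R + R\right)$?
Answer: $2480$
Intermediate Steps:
$T{\left(R \right)} = 10 R$ ($T{\left(R \right)} = 5 \cdot 2 R = 10 R$)
$C{\left(B \right)} = 40 + 4 B$ ($C{\left(B \right)} = 4 \left(B + 10 \cdot 1\right) = 4 \left(B + 10\right) = 4 \left(10 + B\right) = 40 + 4 B$)
$L{\left(0,1 \right)} C{\left(-5 \right)} \left(-31\right) = - 4 \left(40 + 4 \left(-5\right)\right) \left(-31\right) = - 4 \left(40 - 20\right) \left(-31\right) = \left(-4\right) 20 \left(-31\right) = \left(-80\right) \left(-31\right) = 2480$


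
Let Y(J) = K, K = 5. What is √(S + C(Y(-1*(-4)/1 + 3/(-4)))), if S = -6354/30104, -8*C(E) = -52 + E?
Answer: √1283235682/15052 ≈ 2.3799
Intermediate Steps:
Y(J) = 5
C(E) = 13/2 - E/8 (C(E) = -(-52 + E)/8 = 13/2 - E/8)
S = -3177/15052 (S = -6354*1/30104 = -3177/15052 ≈ -0.21107)
√(S + C(Y(-1*(-4)/1 + 3/(-4)))) = √(-3177/15052 + (13/2 - ⅛*5)) = √(-3177/15052 + (13/2 - 5/8)) = √(-3177/15052 + 47/8) = √(170507/30104) = √1283235682/15052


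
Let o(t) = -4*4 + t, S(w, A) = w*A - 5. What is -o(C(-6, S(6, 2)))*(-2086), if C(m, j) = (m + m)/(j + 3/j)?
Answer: -477694/13 ≈ -36746.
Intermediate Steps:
S(w, A) = -5 + A*w (S(w, A) = A*w - 5 = -5 + A*w)
C(m, j) = 2*m/(j + 3/j) (C(m, j) = (2*m)/(j + 3/j) = 2*m/(j + 3/j))
o(t) = -16 + t
-o(C(-6, S(6, 2)))*(-2086) = -(-16 + 2*(-5 + 2*6)*(-6)/(3 + (-5 + 2*6)²))*(-2086) = -(-16 + 2*(-5 + 12)*(-6)/(3 + (-5 + 12)²))*(-2086) = -(-16 + 2*7*(-6)/(3 + 7²))*(-2086) = -(-16 + 2*7*(-6)/(3 + 49))*(-2086) = -(-16 + 2*7*(-6)/52)*(-2086) = -(-16 + 2*7*(-6)*(1/52))*(-2086) = -(-16 - 21/13)*(-2086) = -(-229)*(-2086)/13 = -1*477694/13 = -477694/13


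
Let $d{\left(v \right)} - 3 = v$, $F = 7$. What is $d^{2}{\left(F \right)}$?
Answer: $100$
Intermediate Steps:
$d{\left(v \right)} = 3 + v$
$d^{2}{\left(F \right)} = \left(3 + 7\right)^{2} = 10^{2} = 100$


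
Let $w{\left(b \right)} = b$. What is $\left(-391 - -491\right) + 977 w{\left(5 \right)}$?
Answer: $4985$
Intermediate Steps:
$\left(-391 - -491\right) + 977 w{\left(5 \right)} = \left(-391 - -491\right) + 977 \cdot 5 = \left(-391 + 491\right) + 4885 = 100 + 4885 = 4985$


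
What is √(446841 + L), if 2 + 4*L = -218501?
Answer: √1568861/2 ≈ 626.27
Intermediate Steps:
L = -218503/4 (L = -½ + (¼)*(-218501) = -½ - 218501/4 = -218503/4 ≈ -54626.)
√(446841 + L) = √(446841 - 218503/4) = √(1568861/4) = √1568861/2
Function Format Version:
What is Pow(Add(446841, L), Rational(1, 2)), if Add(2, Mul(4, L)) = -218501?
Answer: Mul(Rational(1, 2), Pow(1568861, Rational(1, 2))) ≈ 626.27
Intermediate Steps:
L = Rational(-218503, 4) (L = Add(Rational(-1, 2), Mul(Rational(1, 4), -218501)) = Add(Rational(-1, 2), Rational(-218501, 4)) = Rational(-218503, 4) ≈ -54626.)
Pow(Add(446841, L), Rational(1, 2)) = Pow(Add(446841, Rational(-218503, 4)), Rational(1, 2)) = Pow(Rational(1568861, 4), Rational(1, 2)) = Mul(Rational(1, 2), Pow(1568861, Rational(1, 2)))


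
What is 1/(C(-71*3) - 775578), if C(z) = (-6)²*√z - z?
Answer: -258455/200397053091 - 4*I*√213/66799017697 ≈ -1.2897e-6 - 8.7394e-10*I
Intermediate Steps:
C(z) = -z + 36*√z (C(z) = 36*√z - z = -z + 36*√z)
1/(C(-71*3) - 775578) = 1/((-(-71)*3 + 36*√(-71*3)) - 775578) = 1/((-1*(-213) + 36*√(-213)) - 775578) = 1/((213 + 36*(I*√213)) - 775578) = 1/((213 + 36*I*√213) - 775578) = 1/(-775365 + 36*I*√213)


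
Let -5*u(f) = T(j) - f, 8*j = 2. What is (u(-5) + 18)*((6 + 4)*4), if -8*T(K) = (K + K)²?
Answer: 2721/4 ≈ 680.25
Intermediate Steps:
j = ¼ (j = (⅛)*2 = ¼ ≈ 0.25000)
T(K) = -K²/2 (T(K) = -(K + K)²/8 = -4*K²/8 = -K²/2)
u(f) = 1/160 + f/5 (u(f) = -(-(¼)²/2 - f)/5 = -(-½*1/16 - f)/5 = -(-1/32 - f)/5 = 1/160 + f/5)
(u(-5) + 18)*((6 + 4)*4) = ((1/160 + (⅕)*(-5)) + 18)*((6 + 4)*4) = ((1/160 - 1) + 18)*(10*4) = (-159/160 + 18)*40 = (2721/160)*40 = 2721/4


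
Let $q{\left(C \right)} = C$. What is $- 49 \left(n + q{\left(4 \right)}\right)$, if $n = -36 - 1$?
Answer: $1617$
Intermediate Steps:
$n = -37$
$- 49 \left(n + q{\left(4 \right)}\right) = - 49 \left(-37 + 4\right) = \left(-49\right) \left(-33\right) = 1617$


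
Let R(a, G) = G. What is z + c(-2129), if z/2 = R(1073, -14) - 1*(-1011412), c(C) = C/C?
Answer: 2022797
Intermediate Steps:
c(C) = 1
z = 2022796 (z = 2*(-14 - 1*(-1011412)) = 2*(-14 + 1011412) = 2*1011398 = 2022796)
z + c(-2129) = 2022796 + 1 = 2022797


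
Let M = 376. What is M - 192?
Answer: 184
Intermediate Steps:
M - 192 = 376 - 192 = 184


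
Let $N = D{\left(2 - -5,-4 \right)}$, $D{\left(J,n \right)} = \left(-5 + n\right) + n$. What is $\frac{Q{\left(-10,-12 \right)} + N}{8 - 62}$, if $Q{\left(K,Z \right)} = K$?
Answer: $\frac{23}{54} \approx 0.42593$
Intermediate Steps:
$D{\left(J,n \right)} = -5 + 2 n$
$N = -13$ ($N = -5 + 2 \left(-4\right) = -5 - 8 = -13$)
$\frac{Q{\left(-10,-12 \right)} + N}{8 - 62} = \frac{-10 - 13}{8 - 62} = - \frac{23}{-54} = \left(-23\right) \left(- \frac{1}{54}\right) = \frac{23}{54}$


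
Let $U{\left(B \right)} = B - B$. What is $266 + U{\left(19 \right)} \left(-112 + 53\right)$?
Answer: $266$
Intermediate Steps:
$U{\left(B \right)} = 0$
$266 + U{\left(19 \right)} \left(-112 + 53\right) = 266 + 0 \left(-112 + 53\right) = 266 + 0 \left(-59\right) = 266 + 0 = 266$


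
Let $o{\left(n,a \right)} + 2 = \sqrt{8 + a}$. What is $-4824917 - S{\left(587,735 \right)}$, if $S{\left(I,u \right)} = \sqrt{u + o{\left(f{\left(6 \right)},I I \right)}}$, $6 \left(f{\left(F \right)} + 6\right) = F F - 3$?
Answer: $-4824917 - \sqrt{733 + \sqrt{344577}} \approx -4.825 \cdot 10^{6}$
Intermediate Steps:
$f{\left(F \right)} = - \frac{13}{2} + \frac{F^{2}}{6}$ ($f{\left(F \right)} = -6 + \frac{F F - 3}{6} = -6 + \frac{F^{2} - 3}{6} = -6 + \frac{-3 + F^{2}}{6} = -6 + \left(- \frac{1}{2} + \frac{F^{2}}{6}\right) = - \frac{13}{2} + \frac{F^{2}}{6}$)
$o{\left(n,a \right)} = -2 + \sqrt{8 + a}$
$S{\left(I,u \right)} = \sqrt{-2 + u + \sqrt{8 + I^{2}}}$ ($S{\left(I,u \right)} = \sqrt{u + \left(-2 + \sqrt{8 + I I}\right)} = \sqrt{u + \left(-2 + \sqrt{8 + I^{2}}\right)} = \sqrt{-2 + u + \sqrt{8 + I^{2}}}$)
$-4824917 - S{\left(587,735 \right)} = -4824917 - \sqrt{-2 + 735 + \sqrt{8 + 587^{2}}} = -4824917 - \sqrt{-2 + 735 + \sqrt{8 + 344569}} = -4824917 - \sqrt{-2 + 735 + \sqrt{344577}} = -4824917 - \sqrt{733 + \sqrt{344577}}$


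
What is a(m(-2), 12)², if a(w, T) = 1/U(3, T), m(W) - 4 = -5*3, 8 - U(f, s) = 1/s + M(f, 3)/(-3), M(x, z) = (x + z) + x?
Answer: 144/17161 ≈ 0.0083911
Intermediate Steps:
M(x, z) = z + 2*x
U(f, s) = 9 - 1/s + 2*f/3 (U(f, s) = 8 - (1/s + (3 + 2*f)/(-3)) = 8 - (1/s + (3 + 2*f)*(-⅓)) = 8 - (1/s + (-1 - 2*f/3)) = 8 - (-1 + 1/s - 2*f/3) = 8 + (1 - 1/s + 2*f/3) = 9 - 1/s + 2*f/3)
m(W) = -11 (m(W) = 4 - 5*3 = 4 - 15 = -11)
a(w, T) = 1/(11 - 1/T) (a(w, T) = 1/(9 - 1/T + (⅔)*3) = 1/(9 - 1/T + 2) = 1/(11 - 1/T))
a(m(-2), 12)² = (12/(-1 + 11*12))² = (12/(-1 + 132))² = (12/131)² = 144/17161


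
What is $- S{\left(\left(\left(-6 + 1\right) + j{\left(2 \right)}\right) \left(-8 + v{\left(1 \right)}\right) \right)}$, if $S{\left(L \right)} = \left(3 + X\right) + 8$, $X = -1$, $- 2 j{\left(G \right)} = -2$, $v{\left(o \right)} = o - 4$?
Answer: $-10$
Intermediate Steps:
$v{\left(o \right)} = -4 + o$
$j{\left(G \right)} = 1$ ($j{\left(G \right)} = \left(- \frac{1}{2}\right) \left(-2\right) = 1$)
$S{\left(L \right)} = 10$ ($S{\left(L \right)} = \left(3 - 1\right) + 8 = 2 + 8 = 10$)
$- S{\left(\left(\left(-6 + 1\right) + j{\left(2 \right)}\right) \left(-8 + v{\left(1 \right)}\right) \right)} = \left(-1\right) 10 = -10$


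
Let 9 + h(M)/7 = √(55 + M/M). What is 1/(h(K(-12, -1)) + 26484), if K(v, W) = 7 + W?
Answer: 26421/698066497 - 14*√14/698066497 ≈ 3.7774e-5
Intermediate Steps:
h(M) = -63 + 14*√14 (h(M) = -63 + 7*√(55 + M/M) = -63 + 7*√(55 + 1) = -63 + 7*√56 = -63 + 7*(2*√14) = -63 + 14*√14)
1/(h(K(-12, -1)) + 26484) = 1/((-63 + 14*√14) + 26484) = 1/(26421 + 14*√14)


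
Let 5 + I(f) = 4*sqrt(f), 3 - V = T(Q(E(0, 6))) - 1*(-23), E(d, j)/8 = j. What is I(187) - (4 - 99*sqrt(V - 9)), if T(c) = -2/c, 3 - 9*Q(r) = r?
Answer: -9 + 4*sqrt(187) + 693*I*sqrt(15)/5 ≈ 45.699 + 536.8*I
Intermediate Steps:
E(d, j) = 8*j
Q(r) = 1/3 - r/9
V = -102/5 (V = 3 - (-2/(1/3 - 8*6/9) - 1*(-23)) = 3 - (-2/(1/3 - 1/9*48) + 23) = 3 - (-2/(1/3 - 16/3) + 23) = 3 - (-2/(-5) + 23) = 3 - (-2*(-1/5) + 23) = 3 - (2/5 + 23) = 3 - 1*117/5 = 3 - 117/5 = -102/5 ≈ -20.400)
I(f) = -5 + 4*sqrt(f)
I(187) - (4 - 99*sqrt(V - 9)) = (-5 + 4*sqrt(187)) - (4 - 99*sqrt(-102/5 - 9)) = (-5 + 4*sqrt(187)) - (4 - 693*I*sqrt(15)/5) = (-5 + 4*sqrt(187)) + (-4 + 693*I*sqrt(15)/5) = -9 + 4*sqrt(187) + 693*I*sqrt(15)/5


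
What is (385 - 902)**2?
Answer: 267289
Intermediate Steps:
(385 - 902)**2 = (-517)**2 = 267289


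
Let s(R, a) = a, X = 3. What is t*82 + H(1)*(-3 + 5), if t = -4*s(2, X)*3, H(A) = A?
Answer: -2950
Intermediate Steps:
t = -36 (t = -4*3*3 = -12*3 = -36)
t*82 + H(1)*(-3 + 5) = -36*82 + 1*(-3 + 5) = -2952 + 1*2 = -2952 + 2 = -2950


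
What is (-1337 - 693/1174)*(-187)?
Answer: 293651897/1174 ≈ 2.5013e+5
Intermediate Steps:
(-1337 - 693/1174)*(-187) = -1570331/1174*(-187) = 293651897/1174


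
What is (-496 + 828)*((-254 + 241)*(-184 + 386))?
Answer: -871832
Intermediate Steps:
(-496 + 828)*((-254 + 241)*(-184 + 386)) = 332*(-13*202) = 332*(-2626) = -871832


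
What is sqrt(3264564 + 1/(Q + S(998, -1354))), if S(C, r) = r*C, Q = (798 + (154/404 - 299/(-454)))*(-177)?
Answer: sqrt(3823644787267093292894380441)/34223638229 ≈ 1806.8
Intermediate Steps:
Q = -3242566545/22927 (Q = (798 + (154*(1/404) - 299*(-1/454)))*(-177) = (798 + (77/202 + 299/454))*(-177) = (798 + 23839/22927)*(-177) = (18319585/22927)*(-177) = -3242566545/22927 ≈ -1.4143e+5)
S(C, r) = C*r
sqrt(3264564 + 1/(Q + S(998, -1354))) = sqrt(3264564 + 1/(-3242566545/22927 + 998*(-1354))) = sqrt(3264564 + 1/(-3242566545/22927 - 1351292)) = sqrt(3264564 + 1/(-34223638229/22927)) = sqrt(3264564 - 22927/34223638229) = sqrt(111725257311394229/34223638229) = sqrt(3823644787267093292894380441)/34223638229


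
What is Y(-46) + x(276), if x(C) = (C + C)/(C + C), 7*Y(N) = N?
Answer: -39/7 ≈ -5.5714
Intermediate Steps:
Y(N) = N/7
x(C) = 1 (x(C) = (2*C)/((2*C)) = (2*C)*(1/(2*C)) = 1)
Y(-46) + x(276) = (1/7)*(-46) + 1 = -46/7 + 1 = -39/7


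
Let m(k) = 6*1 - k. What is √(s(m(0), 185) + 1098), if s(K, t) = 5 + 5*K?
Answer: √1133 ≈ 33.660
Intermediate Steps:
m(k) = 6 - k
√(s(m(0), 185) + 1098) = √((5 + 5*(6 - 1*0)) + 1098) = √((5 + 5*(6 + 0)) + 1098) = √((5 + 5*6) + 1098) = √((5 + 30) + 1098) = √(35 + 1098) = √1133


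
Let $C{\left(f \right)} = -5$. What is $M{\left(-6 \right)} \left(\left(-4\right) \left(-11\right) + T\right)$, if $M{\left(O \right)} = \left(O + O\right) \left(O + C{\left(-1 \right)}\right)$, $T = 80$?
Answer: $16368$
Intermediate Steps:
$M{\left(O \right)} = 2 O \left(-5 + O\right)$ ($M{\left(O \right)} = \left(O + O\right) \left(O - 5\right) = 2 O \left(-5 + O\right)$)
$M{\left(-6 \right)} \left(\left(-4\right) \left(-11\right) + T\right) = 2 \left(-6\right) \left(-5 - 6\right) \left(\left(-4\right) \left(-11\right) + 80\right) = 2 \left(-6\right) \left(-11\right) \left(44 + 80\right) = 132 \cdot 124 = 16368$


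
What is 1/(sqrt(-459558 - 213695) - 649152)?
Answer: -92736/60199856051 - I*sqrt(673253)/421398992357 ≈ -1.5405e-6 - 1.9471e-9*I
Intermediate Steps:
1/(sqrt(-459558 - 213695) - 649152) = 1/(sqrt(-673253) - 649152) = 1/(I*sqrt(673253) - 649152) = 1/(-649152 + I*sqrt(673253))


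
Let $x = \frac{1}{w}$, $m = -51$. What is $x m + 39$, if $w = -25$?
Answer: $\frac{1026}{25} \approx 41.04$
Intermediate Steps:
$x = - \frac{1}{25}$ ($x = \frac{1}{-25} = - \frac{1}{25} \approx -0.04$)
$x m + 39 = \left(- \frac{1}{25}\right) \left(-51\right) + 39 = \frac{51}{25} + 39 = \frac{1026}{25}$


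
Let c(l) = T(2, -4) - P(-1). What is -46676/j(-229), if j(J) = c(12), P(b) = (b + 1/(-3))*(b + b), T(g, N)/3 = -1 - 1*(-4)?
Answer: -140028/19 ≈ -7369.9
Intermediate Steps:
T(g, N) = 9 (T(g, N) = 3*(-1 - 1*(-4)) = 3*(-1 + 4) = 3*3 = 9)
P(b) = 2*b*(-⅓ + b) (P(b) = (b - ⅓)*(2*b) = (-⅓ + b)*(2*b) = 2*b*(-⅓ + b))
c(l) = 19/3 (c(l) = 9 - 2*(-1)*(-1 + 3*(-1))/3 = 9 - 2*(-1)*(-1 - 3)/3 = 9 - 2*(-1)*(-4)/3 = 9 - 1*8/3 = 9 - 8/3 = 19/3)
j(J) = 19/3
-46676/j(-229) = -46676/19/3 = -46676*3/19 = -140028/19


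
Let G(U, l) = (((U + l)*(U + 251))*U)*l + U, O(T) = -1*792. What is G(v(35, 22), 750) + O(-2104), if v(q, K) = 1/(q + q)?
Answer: 13831993043/6860 ≈ 2.0163e+6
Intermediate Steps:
O(T) = -792
v(q, K) = 1/(2*q)
G(U, l) = U + U*l*(251 + U)*(U + l) (G(U, l) = (((U + l)*(251 + U))*U)*l + U = (((251 + U)*(U + l))*U)*l + U = (U*(251 + U)*(U + l))*l + U = U*l*(251 + U)*(U + l) + U = U + U*l*(251 + U)*(U + l))
G(v(35, 22), 750) + O(-2104) = ((½)/35)*(1 + 251*750² + ((½)/35)*750² + 750*((½)/35)² + 251*((½)/35)*750) - 792 = ((½)*(1/35))*(1 + 251*562500 + ((½)*(1/35))*562500 + 750*((½)*(1/35))² + 251*((½)*(1/35))*750) - 792 = (1 + 141187500 + (1/70)*562500 + 750*(1/70)² + 251*(1/70)*750)/70 - 792 = (1 + 141187500 + 56250/7 + 750*(1/4900) + 18825/7)/70 - 792 = (1 + 141187500 + 56250/7 + 15/98 + 18825/7)/70 - 792 = (1/70)*(13837426163/98) - 792 = 13837426163/6860 - 792 = 13831993043/6860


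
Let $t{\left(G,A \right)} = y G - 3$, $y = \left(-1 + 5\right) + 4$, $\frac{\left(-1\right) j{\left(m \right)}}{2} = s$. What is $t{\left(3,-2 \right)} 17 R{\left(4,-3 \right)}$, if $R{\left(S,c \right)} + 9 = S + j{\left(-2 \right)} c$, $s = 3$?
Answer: $4641$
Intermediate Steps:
$j{\left(m \right)} = -6$ ($j{\left(m \right)} = \left(-2\right) 3 = -6$)
$y = 8$ ($y = 4 + 4 = 8$)
$t{\left(G,A \right)} = -3 + 8 G$ ($t{\left(G,A \right)} = 8 G - 3 = -3 + 8 G$)
$R{\left(S,c \right)} = -9 + S - 6 c$ ($R{\left(S,c \right)} = -9 + \left(S - 6 c\right) = -9 + S - 6 c$)
$t{\left(3,-2 \right)} 17 R{\left(4,-3 \right)} = \left(-3 + 8 \cdot 3\right) 17 \left(-9 + 4 - -18\right) = \left(-3 + 24\right) 17 \left(-9 + 4 + 18\right) = 21 \cdot 17 \cdot 13 = 357 \cdot 13 = 4641$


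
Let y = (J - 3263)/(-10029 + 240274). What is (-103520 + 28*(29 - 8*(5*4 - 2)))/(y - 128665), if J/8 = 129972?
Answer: 2048029275/2468619701 ≈ 0.82963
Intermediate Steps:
J = 1039776 (J = 8*129972 = 1039776)
y = 1036513/230245 (y = (1039776 - 3263)/(-10029 + 240274) = 1036513/230245 ≈ 4.5018)
(-103520 + 28*(29 - 8*(5*4 - 2)))/(y - 128665) = (-103520 + 28*(29 - 8*(5*4 - 2)))/(1036513/230245 - 128665) = (-103520 + 28*(29 - 8*(20 - 2)))/(-29623436412/230245) = (-103520 + 28*(29 - 8*18))*(-230245/29623436412) = (-103520 + 28*(29 - 144))*(-230245/29623436412) = (-103520 + 28*(-115))*(-230245/29623436412) = (-103520 - 3220)*(-230245/29623436412) = -106740*(-230245/29623436412) = 2048029275/2468619701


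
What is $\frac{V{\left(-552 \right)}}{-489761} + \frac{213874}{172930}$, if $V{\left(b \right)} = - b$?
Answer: $\frac{52325843377}{42347184865} \approx 1.2356$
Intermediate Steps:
$\frac{V{\left(-552 \right)}}{-489761} + \frac{213874}{172930} = \frac{\left(-1\right) \left(-552\right)}{-489761} + \frac{213874}{172930} = 552 \left(- \frac{1}{489761}\right) + 213874 \cdot \frac{1}{172930} = - \frac{552}{489761} + \frac{106937}{86465} = \frac{52325843377}{42347184865}$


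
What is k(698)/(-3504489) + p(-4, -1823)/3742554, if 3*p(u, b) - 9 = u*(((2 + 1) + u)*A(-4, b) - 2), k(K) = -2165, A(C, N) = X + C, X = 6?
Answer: 8131833485/13115739324906 ≈ 0.00062001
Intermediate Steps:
A(C, N) = 6 + C
p(u, b) = 3 + u*(4 + 2*u)/3 (p(u, b) = 3 + (u*(((2 + 1) + u)*(6 - 4) - 2))/3 = 3 + (u*((3 + u)*2 - 2))/3 = 3 + (u*((6 + 2*u) - 2))/3 = 3 + (u*(4 + 2*u))/3 = 3 + u*(4 + 2*u)/3)
k(698)/(-3504489) + p(-4, -1823)/3742554 = -2165/(-3504489) + (3 + (⅔)*(-4)² + (4/3)*(-4))/3742554 = -2165*(-1/3504489) + (3 + (⅔)*16 - 16/3)*(1/3742554) = 2165/3504489 + (3 + 32/3 - 16/3)*(1/3742554) = 2165/3504489 + (25/3)*(1/3742554) = 2165/3504489 + 25/11227662 = 8131833485/13115739324906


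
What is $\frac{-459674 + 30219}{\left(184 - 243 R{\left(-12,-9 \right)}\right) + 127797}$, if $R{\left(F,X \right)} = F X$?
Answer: $- \frac{429455}{101737} \approx -4.2212$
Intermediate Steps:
$\frac{-459674 + 30219}{\left(184 - 243 R{\left(-12,-9 \right)}\right) + 127797} = \frac{-459674 + 30219}{\left(184 - 243 \left(\left(-12\right) \left(-9\right)\right)\right) + 127797} = - \frac{429455}{\left(184 - 26244\right) + 127797} = - \frac{429455}{-26060 + 127797} = - \frac{429455}{101737}$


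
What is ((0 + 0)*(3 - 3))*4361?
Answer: 0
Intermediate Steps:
((0 + 0)*(3 - 3))*4361 = (0*0)*4361 = 0*4361 = 0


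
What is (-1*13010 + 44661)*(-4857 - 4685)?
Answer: -302013842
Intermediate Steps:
(-1*13010 + 44661)*(-4857 - 4685) = (-13010 + 44661)*(-9542) = 31651*(-9542) = -302013842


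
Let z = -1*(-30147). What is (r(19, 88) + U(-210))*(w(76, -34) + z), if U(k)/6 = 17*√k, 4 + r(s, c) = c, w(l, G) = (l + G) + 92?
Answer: 2543604 + 3088662*I*√210 ≈ 2.5436e+6 + 4.4759e+7*I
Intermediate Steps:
w(l, G) = 92 + G + l (w(l, G) = (G + l) + 92 = 92 + G + l)
r(s, c) = -4 + c
U(k) = 102*√k (U(k) = 6*(17*√k) = 102*√k)
z = 30147
(r(19, 88) + U(-210))*(w(76, -34) + z) = ((-4 + 88) + 102*√(-210))*((92 - 34 + 76) + 30147) = (84 + 102*(I*√210))*(134 + 30147) = (84 + 102*I*√210)*30281 = 2543604 + 3088662*I*√210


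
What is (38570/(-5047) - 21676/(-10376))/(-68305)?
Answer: 10385841/127749065570 ≈ 8.1299e-5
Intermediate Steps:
(38570/(-5047) - 21676/(-10376))/(-68305) = (38570*(-1/5047) - 21676*(-1/10376))*(-1/68305) = (-5510/721 + 5419/2594)*(-1/68305) = -10385841/1870274*(-1/68305) = 10385841/127749065570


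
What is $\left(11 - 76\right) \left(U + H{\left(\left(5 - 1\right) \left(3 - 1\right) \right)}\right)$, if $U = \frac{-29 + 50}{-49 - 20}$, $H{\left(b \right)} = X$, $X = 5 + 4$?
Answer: $- \frac{13000}{23} \approx -565.22$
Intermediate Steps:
$X = 9$
$H{\left(b \right)} = 9$
$U = - \frac{7}{23}$ ($U = \frac{21}{-69} = 21 \left(- \frac{1}{69}\right) = - \frac{7}{23} \approx -0.30435$)
$\left(11 - 76\right) \left(U + H{\left(\left(5 - 1\right) \left(3 - 1\right) \right)}\right) = \left(11 - 76\right) \left(- \frac{7}{23} + 9\right) = \left(-65\right) \frac{200}{23} = - \frac{13000}{23}$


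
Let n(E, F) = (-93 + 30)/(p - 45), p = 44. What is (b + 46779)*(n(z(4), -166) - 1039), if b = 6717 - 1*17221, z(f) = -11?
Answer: -35404400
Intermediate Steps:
n(E, F) = 63 (n(E, F) = (-93 + 30)/(44 - 45) = -63/(-1) = -63*(-1) = 63)
b = -10504 (b = 6717 - 17221 = -10504)
(b + 46779)*(n(z(4), -166) - 1039) = (-10504 + 46779)*(63 - 1039) = 36275*(-976) = -35404400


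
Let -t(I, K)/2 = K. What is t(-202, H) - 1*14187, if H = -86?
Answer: -14015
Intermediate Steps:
t(I, K) = -2*K
t(-202, H) - 1*14187 = -2*(-86) - 1*14187 = 172 - 14187 = -14015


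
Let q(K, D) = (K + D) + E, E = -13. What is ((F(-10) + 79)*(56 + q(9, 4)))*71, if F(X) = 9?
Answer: 349888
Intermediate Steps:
q(K, D) = -13 + D + K (q(K, D) = (K + D) - 13 = (D + K) - 13 = -13 + D + K)
((F(-10) + 79)*(56 + q(9, 4)))*71 = ((9 + 79)*(56 + (-13 + 4 + 9)))*71 = (88*(56 + 0))*71 = (88*56)*71 = 4928*71 = 349888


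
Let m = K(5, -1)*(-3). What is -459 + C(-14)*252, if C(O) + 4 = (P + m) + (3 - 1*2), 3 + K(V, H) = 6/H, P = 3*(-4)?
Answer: 2565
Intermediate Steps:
P = -12
K(V, H) = -3 + 6/H
m = 27 (m = (-3 + 6/(-1))*(-3) = (-3 + 6*(-1))*(-3) = (-3 - 6)*(-3) = -9*(-3) = 27)
C(O) = 12 (C(O) = -4 + ((-12 + 27) + (3 - 1*2)) = -4 + (15 + (3 - 2)) = -4 + (15 + 1) = -4 + 16 = 12)
-459 + C(-14)*252 = -459 + 12*252 = -459 + 3024 = 2565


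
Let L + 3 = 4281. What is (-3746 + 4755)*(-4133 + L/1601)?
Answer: -6672168895/1601 ≈ -4.1675e+6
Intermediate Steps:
L = 4278 (L = -3 + 4281 = 4278)
(-3746 + 4755)*(-4133 + L/1601) = (-3746 + 4755)*(-4133 + 4278/1601) = 1009*(-4133 + 4278*(1/1601)) = 1009*(-4133 + 4278/1601) = 1009*(-6612655/1601) = -6672168895/1601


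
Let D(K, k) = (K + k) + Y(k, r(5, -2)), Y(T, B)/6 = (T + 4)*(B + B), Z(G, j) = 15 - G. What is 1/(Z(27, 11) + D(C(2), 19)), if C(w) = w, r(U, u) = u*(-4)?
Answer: 1/2217 ≈ 0.00045106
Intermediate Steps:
r(U, u) = -4*u
Y(T, B) = 12*B*(4 + T) (Y(T, B) = 6*((T + 4)*(B + B)) = 6*((4 + T)*(2*B)) = 6*(2*B*(4 + T)) = 12*B*(4 + T))
D(K, k) = 384 + K + 97*k (D(K, k) = (K + k) + 12*(-4*(-2))*(4 + k) = (K + k) + 12*8*(4 + k) = (K + k) + (384 + 96*k) = 384 + K + 97*k)
1/(Z(27, 11) + D(C(2), 19)) = 1/((15 - 1*27) + (384 + 2 + 97*19)) = 1/((15 - 27) + (384 + 2 + 1843)) = 1/(-12 + 2229) = 1/2217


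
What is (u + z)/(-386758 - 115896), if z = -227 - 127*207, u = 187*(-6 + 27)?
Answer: 22589/502654 ≈ 0.044939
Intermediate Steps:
u = 3927 (u = 187*21 = 3927)
z = -26516 (z = -227 - 26289 = -26516)
(u + z)/(-386758 - 115896) = (3927 - 26516)/(-386758 - 115896) = -22589/(-502654) = -22589*(-1/502654) = 22589/502654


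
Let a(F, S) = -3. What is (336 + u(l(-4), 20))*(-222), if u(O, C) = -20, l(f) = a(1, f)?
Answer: -70152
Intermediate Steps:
l(f) = -3
(336 + u(l(-4), 20))*(-222) = (336 - 20)*(-222) = 316*(-222) = -70152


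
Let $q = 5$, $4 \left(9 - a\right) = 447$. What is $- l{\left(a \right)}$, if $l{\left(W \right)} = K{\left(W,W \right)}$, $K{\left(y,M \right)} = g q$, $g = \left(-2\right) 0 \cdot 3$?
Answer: $0$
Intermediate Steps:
$a = - \frac{411}{4}$ ($a = 9 - \frac{447}{4} = - \frac{411}{4} \approx -102.75$)
$g = 0$ ($g = 0 \cdot 3 = 0$)
$K{\left(y,M \right)} = 0$ ($K{\left(y,M \right)} = 0 \cdot 5 = 0$)
$l{\left(W \right)} = 0$
$- l{\left(a \right)} = \left(-1\right) 0 = 0$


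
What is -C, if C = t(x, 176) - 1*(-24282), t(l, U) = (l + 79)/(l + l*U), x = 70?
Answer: -300854129/12390 ≈ -24282.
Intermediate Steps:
t(l, U) = (79 + l)/(l + U*l)
C = 300854129/12390 (C = (79 + 70)/(70*(1 + 176)) - 1*(-24282) = (1/70)*149/177 + 24282 = (1/70)*(1/177)*149 + 24282 = 149/12390 + 24282 = 300854129/12390 ≈ 24282.)
-C = -1*300854129/12390 = -300854129/12390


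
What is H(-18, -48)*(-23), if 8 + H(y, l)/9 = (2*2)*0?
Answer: 1656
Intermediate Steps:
H(y, l) = -72 (H(y, l) = -72 + 9*((2*2)*0) = -72 + 9*(4*0) = -72 + 9*0 = -72 + 0 = -72)
H(-18, -48)*(-23) = -72*(-23) = 1656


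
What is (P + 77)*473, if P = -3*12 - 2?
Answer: 18447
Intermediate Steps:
P = -38 (P = -36 - 2 = -38)
(P + 77)*473 = (-38 + 77)*473 = 39*473 = 18447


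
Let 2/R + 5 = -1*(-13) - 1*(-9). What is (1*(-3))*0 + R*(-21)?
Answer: -42/17 ≈ -2.4706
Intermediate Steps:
R = 2/17 (R = 2/(-5 + (-1*(-13) - 1*(-9))) = 2/(-5 + (13 + 9)) = 2/(-5 + 22) = 2/17 ≈ 0.11765)
(1*(-3))*0 + R*(-21) = (1*(-3))*0 + (2/17)*(-21) = -3*0 - 42/17 = 0 - 42/17 = -42/17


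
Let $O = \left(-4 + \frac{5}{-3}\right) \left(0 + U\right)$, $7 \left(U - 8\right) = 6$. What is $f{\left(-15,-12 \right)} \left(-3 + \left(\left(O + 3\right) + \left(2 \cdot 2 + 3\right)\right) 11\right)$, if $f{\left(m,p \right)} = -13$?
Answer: $\frac{121511}{21} \approx 5786.2$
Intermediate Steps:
$U = \frac{62}{7}$ ($U = 8 + \frac{1}{7} \cdot 6 = 8 + \frac{6}{7} = \frac{62}{7} \approx 8.8571$)
$O = - \frac{1054}{21}$ ($O = \left(-4 + \frac{5}{-3}\right) \left(0 + \frac{62}{7}\right) = \left(-4 + 5 \left(- \frac{1}{3}\right)\right) \frac{62}{7} = \left(-4 - \frac{5}{3}\right) \frac{62}{7} = \left(- \frac{17}{3}\right) \frac{62}{7} = - \frac{1054}{21} \approx -50.19$)
$f{\left(-15,-12 \right)} \left(-3 + \left(\left(O + 3\right) + \left(2 \cdot 2 + 3\right)\right) 11\right) = - 13 \left(-3 + \left(\left(- \frac{1054}{21} + 3\right) + \left(2 \cdot 2 + 3\right)\right) 11\right) = - 13 \left(-3 + \left(- \frac{991}{21} + \left(4 + 3\right)\right) 11\right) = - 13 \left(-3 + \left(- \frac{991}{21} + 7\right) 11\right) = - 13 \left(-3 - \frac{9284}{21}\right) = \left(-13\right) \left(- \frac{9347}{21}\right) = \frac{121511}{21}$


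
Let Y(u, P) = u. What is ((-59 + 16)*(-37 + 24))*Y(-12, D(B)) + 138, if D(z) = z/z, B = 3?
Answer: -6570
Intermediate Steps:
D(z) = 1
((-59 + 16)*(-37 + 24))*Y(-12, D(B)) + 138 = ((-59 + 16)*(-37 + 24))*(-12) + 138 = -43*(-13)*(-12) + 138 = 559*(-12) + 138 = -6708 + 138 = -6570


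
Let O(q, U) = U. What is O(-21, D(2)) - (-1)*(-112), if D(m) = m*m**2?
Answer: -104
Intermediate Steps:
D(m) = m**3
O(-21, D(2)) - (-1)*(-112) = 2**3 - (-1)*(-112) = 8 - 1*112 = 8 - 112 = -104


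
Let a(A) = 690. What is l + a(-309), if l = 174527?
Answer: 175217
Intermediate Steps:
l + a(-309) = 174527 + 690 = 175217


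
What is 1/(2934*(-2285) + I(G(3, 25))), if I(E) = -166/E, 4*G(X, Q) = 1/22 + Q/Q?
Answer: -23/154210978 ≈ -1.4915e-7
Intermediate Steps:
G(X, Q) = 23/88 (G(X, Q) = (1/22 + Q/Q)/4 = (1*(1/22) + 1)/4 = (1/22 + 1)/4 = (¼)*(23/22) = 23/88)
1/(2934*(-2285) + I(G(3, 25))) = 1/(2934*(-2285) - 166/23/88) = 1/(-6704190 - 166*88/23) = 1/(-6704190 - 14608/23) = 1/(-154210978/23) = -23/154210978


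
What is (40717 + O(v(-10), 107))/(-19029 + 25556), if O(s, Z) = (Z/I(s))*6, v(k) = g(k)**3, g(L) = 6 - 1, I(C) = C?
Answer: 83447/13375 ≈ 6.2390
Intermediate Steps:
g(L) = 5
v(k) = 125 (v(k) = 5**3 = 125)
O(s, Z) = 6*Z/s (O(s, Z) = (Z/s)*6 = 6*Z/s)
(40717 + O(v(-10), 107))/(-19029 + 25556) = (40717 + 6*107/125)/(-19029 + 25556) = (40717 + 6*107*(1/125))/6527 = (40717 + 642/125)*(1/6527) = (5090267/125)*(1/6527) = 83447/13375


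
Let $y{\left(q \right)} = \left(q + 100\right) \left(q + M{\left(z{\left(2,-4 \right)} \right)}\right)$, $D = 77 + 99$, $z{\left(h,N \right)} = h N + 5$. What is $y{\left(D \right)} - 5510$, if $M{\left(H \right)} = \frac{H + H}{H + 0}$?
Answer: $43618$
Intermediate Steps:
$z{\left(h,N \right)} = 5 + N h$ ($z{\left(h,N \right)} = N h + 5 = 5 + N h$)
$M{\left(H \right)} = 2$ ($M{\left(H \right)} = \frac{2 H}{H} = 2$)
$D = 176$
$y{\left(q \right)} = \left(2 + q\right) \left(100 + q\right)$ ($y{\left(q \right)} = \left(q + 100\right) \left(q + 2\right) = \left(100 + q\right) \left(2 + q\right) = \left(2 + q\right) \left(100 + q\right)$)
$y{\left(D \right)} - 5510 = \left(200 + 176^{2} + 102 \cdot 176\right) - 5510 = \left(200 + 30976 + 17952\right) - 5510 = 49128 - 5510 = 43618$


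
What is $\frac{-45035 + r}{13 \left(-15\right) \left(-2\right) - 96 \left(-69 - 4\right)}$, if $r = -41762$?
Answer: $- \frac{86797}{7398} \approx -11.732$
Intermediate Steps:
$\frac{-45035 + r}{13 \left(-15\right) \left(-2\right) - 96 \left(-69 - 4\right)} = \frac{-45035 - 41762}{13 \left(-15\right) \left(-2\right) - 96 \left(-69 - 4\right)} = - \frac{86797}{\left(-195\right) \left(-2\right) - -7008} = - \frac{86797}{390 + 7008} = - \frac{86797}{7398}$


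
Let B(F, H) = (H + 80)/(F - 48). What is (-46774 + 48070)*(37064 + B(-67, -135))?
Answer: 1104817968/23 ≈ 4.8036e+7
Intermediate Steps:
B(F, H) = (80 + H)/(-48 + F)
(-46774 + 48070)*(37064 + B(-67, -135)) = (-46774 + 48070)*(37064 + (80 - 135)/(-48 - 67)) = 1296*(37064 - 55/(-115)) = 1296*(37064 - 1/115*(-55)) = 1296*(37064 + 11/23) = 1296*(852483/23) = 1104817968/23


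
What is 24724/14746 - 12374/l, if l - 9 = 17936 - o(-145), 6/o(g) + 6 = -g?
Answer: 18153685560/18390835177 ≈ 0.98711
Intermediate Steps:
o(g) = 6/(-6 - g)
l = 2494349/139 (l = 9 + (17936 - (-6)/(6 - 145)) = 9 + (17936 - (-6)/(-139)) = 9 + (17936 - (-6)*(-1)/139) = 9 + (17936 - 1*6/139) = 9 + (17936 - 6/139) = 9 + 2493098/139 = 2494349/139 ≈ 17945.)
24724/14746 - 12374/l = 24724/14746 - 12374/2494349/139 = 24724*(1/14746) - 12374*139/2494349 = 12362/7373 - 1719986/2494349 = 18153685560/18390835177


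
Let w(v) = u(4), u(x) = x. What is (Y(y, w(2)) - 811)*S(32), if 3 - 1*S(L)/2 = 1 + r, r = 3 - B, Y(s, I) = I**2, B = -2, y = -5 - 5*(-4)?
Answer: 4770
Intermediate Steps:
y = 15 (y = -5 + 20 = 15)
w(v) = 4
r = 5 (r = 3 - 1*(-2) = 3 + 2 = 5)
S(L) = -6 (S(L) = 6 - 2*(1 + 5) = 6 - 2*6 = 6 - 12 = -6)
(Y(y, w(2)) - 811)*S(32) = (4**2 - 811)*(-6) = (16 - 811)*(-6) = -795*(-6) = 4770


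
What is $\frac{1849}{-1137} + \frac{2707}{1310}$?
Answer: $\frac{655669}{1489470} \approx 0.4402$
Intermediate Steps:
$\frac{1849}{-1137} + \frac{2707}{1310} = 1849 \left(- \frac{1}{1137}\right) + 2707 \cdot \frac{1}{1310} = - \frac{1849}{1137} + \frac{2707}{1310} = \frac{655669}{1489470}$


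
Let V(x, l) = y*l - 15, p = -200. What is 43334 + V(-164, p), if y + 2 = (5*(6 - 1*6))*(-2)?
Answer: 43719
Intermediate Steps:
y = -2 (y = -2 + (5*(6 - 1*6))*(-2) = -2 + (5*(6 - 6))*(-2) = -2 + (5*0)*(-2) = -2 + 0*(-2) = -2 + 0 = -2)
V(x, l) = -15 - 2*l (V(x, l) = -2*l - 15 = -15 - 2*l)
43334 + V(-164, p) = 43334 + (-15 - 2*(-200)) = 43334 + (-15 + 400) = 43334 + 385 = 43719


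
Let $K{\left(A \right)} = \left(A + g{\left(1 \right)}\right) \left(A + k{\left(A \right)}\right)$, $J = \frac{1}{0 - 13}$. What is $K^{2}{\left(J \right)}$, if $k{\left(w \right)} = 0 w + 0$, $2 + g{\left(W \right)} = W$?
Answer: $\frac{196}{28561} \approx 0.0068625$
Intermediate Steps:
$J = - \frac{1}{13}$ ($J = \frac{1}{-13} = - \frac{1}{13} \approx -0.076923$)
$g{\left(W \right)} = -2 + W$
$k{\left(w \right)} = 0$ ($k{\left(w \right)} = 0 + 0 = 0$)
$K{\left(A \right)} = A \left(-1 + A\right)$ ($K{\left(A \right)} = \left(A + \left(-2 + 1\right)\right) \left(A + 0\right) = \left(A - 1\right) A = \left(-1 + A\right) A = A \left(-1 + A\right)$)
$K^{2}{\left(J \right)} = \left(- \frac{-1 - \frac{1}{13}}{13}\right)^{2} = \left(\left(- \frac{1}{13}\right) \left(- \frac{14}{13}\right)\right)^{2} = \left(\frac{14}{169}\right)^{2} = \frac{196}{28561}$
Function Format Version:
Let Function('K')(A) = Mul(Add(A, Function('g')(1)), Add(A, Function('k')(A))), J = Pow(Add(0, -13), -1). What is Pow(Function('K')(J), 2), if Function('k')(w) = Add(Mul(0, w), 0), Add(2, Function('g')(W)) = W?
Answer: Rational(196, 28561) ≈ 0.0068625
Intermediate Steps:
J = Rational(-1, 13) (J = Pow(-13, -1) = Rational(-1, 13) ≈ -0.076923)
Function('g')(W) = Add(-2, W)
Function('k')(w) = 0 (Function('k')(w) = Add(0, 0) = 0)
Function('K')(A) = Mul(A, Add(-1, A)) (Function('K')(A) = Mul(Add(A, Add(-2, 1)), Add(A, 0)) = Mul(Add(A, -1), A) = Mul(Add(-1, A), A) = Mul(A, Add(-1, A)))
Pow(Function('K')(J), 2) = Pow(Mul(Rational(-1, 13), Add(-1, Rational(-1, 13))), 2) = Pow(Mul(Rational(-1, 13), Rational(-14, 13)), 2) = Pow(Rational(14, 169), 2) = Rational(196, 28561)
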